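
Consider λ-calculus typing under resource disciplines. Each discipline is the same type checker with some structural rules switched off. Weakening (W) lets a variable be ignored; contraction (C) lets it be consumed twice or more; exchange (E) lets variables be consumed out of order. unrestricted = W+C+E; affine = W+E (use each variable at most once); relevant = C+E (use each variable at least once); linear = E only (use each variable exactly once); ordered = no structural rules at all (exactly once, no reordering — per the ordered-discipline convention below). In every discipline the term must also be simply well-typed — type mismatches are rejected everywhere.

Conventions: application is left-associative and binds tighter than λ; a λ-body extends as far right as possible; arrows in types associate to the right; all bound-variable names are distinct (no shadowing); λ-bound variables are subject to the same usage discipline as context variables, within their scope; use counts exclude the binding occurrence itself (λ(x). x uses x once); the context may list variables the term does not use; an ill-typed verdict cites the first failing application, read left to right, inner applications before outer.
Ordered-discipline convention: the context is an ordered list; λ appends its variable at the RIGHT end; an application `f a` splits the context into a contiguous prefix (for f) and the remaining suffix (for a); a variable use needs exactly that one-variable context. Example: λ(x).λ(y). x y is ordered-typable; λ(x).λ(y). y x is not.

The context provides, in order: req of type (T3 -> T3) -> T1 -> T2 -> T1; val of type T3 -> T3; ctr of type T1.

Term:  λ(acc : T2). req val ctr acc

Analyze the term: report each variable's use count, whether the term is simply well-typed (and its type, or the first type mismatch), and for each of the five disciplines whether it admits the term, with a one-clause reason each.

use counts: req: 1, val: 1, ctr: 1, acc [bound]: 1
order of uses: req, val, ctr, acc
typing: well-typed — term : T2 -> T1
ordered ✓ (req, val, ctr, acc: once each, no exchange needed)
linear ✓ (single use per variable (req, val, ctr, acc))
affine ✓ (no duplicate uses among req, val, ctr, acc)
relevant ✓ (req, val, ctr, acc: all used, weakening unneeded)
unrestricted ✓ (simply typable at T2 -> T1; W, C, E all held)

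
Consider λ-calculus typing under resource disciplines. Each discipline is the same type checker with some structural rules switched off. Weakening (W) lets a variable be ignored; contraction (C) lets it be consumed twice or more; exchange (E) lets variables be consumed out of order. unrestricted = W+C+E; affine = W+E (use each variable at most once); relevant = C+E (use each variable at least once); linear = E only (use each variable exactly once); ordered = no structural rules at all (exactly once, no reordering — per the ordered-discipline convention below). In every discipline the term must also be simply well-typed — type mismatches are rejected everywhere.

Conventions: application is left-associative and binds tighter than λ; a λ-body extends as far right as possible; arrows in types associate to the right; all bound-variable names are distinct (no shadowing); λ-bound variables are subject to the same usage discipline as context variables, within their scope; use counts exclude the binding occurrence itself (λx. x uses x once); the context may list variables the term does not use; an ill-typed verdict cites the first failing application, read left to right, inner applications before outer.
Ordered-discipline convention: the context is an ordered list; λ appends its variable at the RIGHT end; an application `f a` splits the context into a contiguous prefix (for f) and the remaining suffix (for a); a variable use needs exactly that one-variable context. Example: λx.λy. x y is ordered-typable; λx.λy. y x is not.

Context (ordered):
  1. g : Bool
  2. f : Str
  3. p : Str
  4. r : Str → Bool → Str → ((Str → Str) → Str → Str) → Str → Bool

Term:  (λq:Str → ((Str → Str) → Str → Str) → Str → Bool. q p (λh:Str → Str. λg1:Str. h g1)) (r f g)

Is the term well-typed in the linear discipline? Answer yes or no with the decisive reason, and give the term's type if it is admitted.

yes — single use per variable (g, f, p, r, q, h, g1); term : Str → Bool
counts: g: 1×; f: 1×; p: 1×; r: 1×; q (bound): 1×; h (bound): 1×; g1 (bound): 1×
order of uses: q, p, h, g1, r, f, g
typing: well-typed — term : Str → Bool
summary: ordered ✗, linear ✓, affine ✓, relevant ✓, unrestricted ✓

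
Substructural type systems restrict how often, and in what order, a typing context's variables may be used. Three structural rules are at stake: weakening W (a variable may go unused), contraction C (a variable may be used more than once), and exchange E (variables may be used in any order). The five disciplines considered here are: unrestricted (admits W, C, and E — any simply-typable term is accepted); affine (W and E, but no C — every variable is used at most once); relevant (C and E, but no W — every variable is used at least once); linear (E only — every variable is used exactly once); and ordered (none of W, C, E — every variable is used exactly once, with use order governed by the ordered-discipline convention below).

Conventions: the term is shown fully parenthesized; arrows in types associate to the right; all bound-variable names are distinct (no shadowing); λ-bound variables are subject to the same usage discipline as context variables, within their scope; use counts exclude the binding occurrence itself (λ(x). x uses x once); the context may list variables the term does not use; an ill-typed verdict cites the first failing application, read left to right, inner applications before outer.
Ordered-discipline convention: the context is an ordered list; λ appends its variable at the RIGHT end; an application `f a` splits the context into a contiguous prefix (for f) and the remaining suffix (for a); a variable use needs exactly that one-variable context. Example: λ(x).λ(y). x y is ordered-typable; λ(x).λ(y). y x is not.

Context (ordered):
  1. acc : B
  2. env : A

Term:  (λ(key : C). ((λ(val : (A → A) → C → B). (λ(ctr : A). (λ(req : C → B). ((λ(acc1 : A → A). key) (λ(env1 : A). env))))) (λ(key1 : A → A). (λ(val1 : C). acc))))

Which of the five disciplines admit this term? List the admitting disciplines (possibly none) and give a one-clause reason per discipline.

admitting disciplines: affine, unrestricted
use counts: acc=1, env=1, key (λ-bound)=1, val (λ-bound)=0, ctr (λ-bound)=0, req (λ-bound)=0, acc1 (λ-bound)=0, env1 (λ-bound)=0, key1 (λ-bound)=0, val1 (λ-bound)=0
uses in reading order: key, env, acc
typing: well-typed — term : C → A → (C → B) → C
ordered: ✗ — val, ctr, req, acc1, env1, key1, val1 left unused
linear: ✗ — val, ctr, req, acc1, env1, key1, val1 left unused
affine: ✓ — no duplicate uses among acc, env, key, val, ctr, req, acc1, env1, key1, val1
relevant: ✗ — val, ctr, req, acc1, env1, key1, val1 left unused
unrestricted: ✓ — well-typed at C → A → (C → B) → C; no restrictions here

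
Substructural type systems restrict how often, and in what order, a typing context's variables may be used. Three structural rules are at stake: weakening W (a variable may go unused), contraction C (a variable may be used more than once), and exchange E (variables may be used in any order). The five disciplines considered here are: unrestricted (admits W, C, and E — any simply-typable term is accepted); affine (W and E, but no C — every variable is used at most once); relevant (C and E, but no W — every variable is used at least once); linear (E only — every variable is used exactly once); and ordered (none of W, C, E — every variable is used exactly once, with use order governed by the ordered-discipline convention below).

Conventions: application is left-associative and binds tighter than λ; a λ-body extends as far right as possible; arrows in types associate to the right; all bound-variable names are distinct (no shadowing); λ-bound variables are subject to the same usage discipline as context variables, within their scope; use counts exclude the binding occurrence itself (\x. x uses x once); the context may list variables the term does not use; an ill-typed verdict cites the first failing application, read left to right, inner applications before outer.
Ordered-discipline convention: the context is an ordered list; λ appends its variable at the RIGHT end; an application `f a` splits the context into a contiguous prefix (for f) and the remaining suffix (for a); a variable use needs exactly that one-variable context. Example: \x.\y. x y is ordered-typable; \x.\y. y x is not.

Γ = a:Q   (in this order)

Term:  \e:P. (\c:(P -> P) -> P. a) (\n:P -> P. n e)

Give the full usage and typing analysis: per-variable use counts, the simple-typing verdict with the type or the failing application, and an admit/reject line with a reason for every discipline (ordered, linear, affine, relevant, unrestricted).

variable uses: a: 1×; e [bound]: 1×; c [bound]: 0×; n [bound]: 1×
left-to-right use order: a, n, e
typing: well-typed — term : P -> Q
ordered: ✗ — c never used (weakening)
linear: ✗ — c never used (weakening)
affine: ✓ — none of a, e, c, n used more than once
relevant: ✗ — c never used (weakening)
unrestricted: ✓ — simply typable at P -> Q; W, C, E all held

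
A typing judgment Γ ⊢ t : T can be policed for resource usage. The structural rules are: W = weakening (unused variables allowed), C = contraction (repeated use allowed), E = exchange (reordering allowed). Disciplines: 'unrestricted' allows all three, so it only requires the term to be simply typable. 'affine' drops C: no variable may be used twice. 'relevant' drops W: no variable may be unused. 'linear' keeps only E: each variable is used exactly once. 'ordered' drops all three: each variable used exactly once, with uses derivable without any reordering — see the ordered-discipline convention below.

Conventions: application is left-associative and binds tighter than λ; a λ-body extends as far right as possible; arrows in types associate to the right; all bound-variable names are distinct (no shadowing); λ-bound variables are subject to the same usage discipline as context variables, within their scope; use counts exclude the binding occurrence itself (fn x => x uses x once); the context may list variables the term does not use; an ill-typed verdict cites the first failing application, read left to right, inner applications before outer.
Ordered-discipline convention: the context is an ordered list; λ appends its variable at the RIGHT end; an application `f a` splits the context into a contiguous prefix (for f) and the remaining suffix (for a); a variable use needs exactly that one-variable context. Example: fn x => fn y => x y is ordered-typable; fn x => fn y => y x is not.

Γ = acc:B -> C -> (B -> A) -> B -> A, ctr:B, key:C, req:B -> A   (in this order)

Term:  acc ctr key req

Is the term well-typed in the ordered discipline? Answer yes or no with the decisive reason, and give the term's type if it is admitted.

yes — acc, ctr, key, req once each; derivable with no W/C/E; term : B -> A
variable uses: acc: 1×; ctr: 1×; key: 1×; req: 1×
use order (left to right): acc, ctr, key, req
typing: well-typed — term : B -> A
per-discipline verdicts: ordered ✓; linear ✓; affine ✓; relevant ✓; unrestricted ✓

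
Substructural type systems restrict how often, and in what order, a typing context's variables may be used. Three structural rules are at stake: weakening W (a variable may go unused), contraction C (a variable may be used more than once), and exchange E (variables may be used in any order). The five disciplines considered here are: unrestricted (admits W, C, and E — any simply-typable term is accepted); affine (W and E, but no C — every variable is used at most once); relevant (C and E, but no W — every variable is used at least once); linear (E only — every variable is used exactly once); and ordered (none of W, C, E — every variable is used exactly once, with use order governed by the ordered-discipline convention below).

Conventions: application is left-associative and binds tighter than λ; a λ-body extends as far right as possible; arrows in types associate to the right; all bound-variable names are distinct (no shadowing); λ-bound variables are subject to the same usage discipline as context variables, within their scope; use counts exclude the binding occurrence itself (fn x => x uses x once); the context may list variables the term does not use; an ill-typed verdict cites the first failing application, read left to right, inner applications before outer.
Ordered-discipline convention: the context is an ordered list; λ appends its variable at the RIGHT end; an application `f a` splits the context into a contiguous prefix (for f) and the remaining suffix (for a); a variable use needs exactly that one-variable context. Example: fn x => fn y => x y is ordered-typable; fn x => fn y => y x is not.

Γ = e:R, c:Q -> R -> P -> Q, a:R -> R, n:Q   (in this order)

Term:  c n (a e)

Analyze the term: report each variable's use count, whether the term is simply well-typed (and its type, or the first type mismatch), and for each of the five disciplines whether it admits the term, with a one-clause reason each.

usage: e: 1; c: 1; a: 1; n: 1
left-to-right use order: c, n, a, e
typing: well-typed at P -> Q
ordered: ✗, use order c, n, a, e needs exchange
linear: ✓, each of e, c, a, n used exactly once
affine: ✓, no duplicate uses among e, c, a, n
relevant: ✓, e, c, a, n: all used, weakening unneeded
unrestricted: ✓, typability at P -> Q is all that's needed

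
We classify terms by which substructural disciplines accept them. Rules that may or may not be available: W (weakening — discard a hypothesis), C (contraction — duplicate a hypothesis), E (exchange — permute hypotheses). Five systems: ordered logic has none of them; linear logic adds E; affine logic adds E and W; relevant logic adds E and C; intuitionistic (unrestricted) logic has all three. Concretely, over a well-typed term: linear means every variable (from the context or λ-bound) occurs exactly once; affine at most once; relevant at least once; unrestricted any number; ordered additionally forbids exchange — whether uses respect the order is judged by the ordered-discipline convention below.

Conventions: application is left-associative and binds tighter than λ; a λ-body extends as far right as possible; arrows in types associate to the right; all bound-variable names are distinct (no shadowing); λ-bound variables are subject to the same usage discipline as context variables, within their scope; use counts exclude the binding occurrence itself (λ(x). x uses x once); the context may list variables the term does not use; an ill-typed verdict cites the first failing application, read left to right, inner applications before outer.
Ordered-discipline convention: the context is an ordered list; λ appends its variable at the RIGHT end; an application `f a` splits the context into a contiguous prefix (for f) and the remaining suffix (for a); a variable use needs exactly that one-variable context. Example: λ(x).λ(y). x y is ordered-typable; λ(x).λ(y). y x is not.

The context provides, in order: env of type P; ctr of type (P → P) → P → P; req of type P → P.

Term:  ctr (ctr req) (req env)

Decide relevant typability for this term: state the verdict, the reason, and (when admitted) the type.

yes — at least one use each (env, ctr, req); term : P
usage: env: 1×; ctr: 2×; req: 2×
left-to-right use order: ctr, ctr, req, req, env
typing: ✓ — P
per-discipline verdicts: ordered ✗ | linear ✗ | affine ✗ | relevant ✓ | unrestricted ✓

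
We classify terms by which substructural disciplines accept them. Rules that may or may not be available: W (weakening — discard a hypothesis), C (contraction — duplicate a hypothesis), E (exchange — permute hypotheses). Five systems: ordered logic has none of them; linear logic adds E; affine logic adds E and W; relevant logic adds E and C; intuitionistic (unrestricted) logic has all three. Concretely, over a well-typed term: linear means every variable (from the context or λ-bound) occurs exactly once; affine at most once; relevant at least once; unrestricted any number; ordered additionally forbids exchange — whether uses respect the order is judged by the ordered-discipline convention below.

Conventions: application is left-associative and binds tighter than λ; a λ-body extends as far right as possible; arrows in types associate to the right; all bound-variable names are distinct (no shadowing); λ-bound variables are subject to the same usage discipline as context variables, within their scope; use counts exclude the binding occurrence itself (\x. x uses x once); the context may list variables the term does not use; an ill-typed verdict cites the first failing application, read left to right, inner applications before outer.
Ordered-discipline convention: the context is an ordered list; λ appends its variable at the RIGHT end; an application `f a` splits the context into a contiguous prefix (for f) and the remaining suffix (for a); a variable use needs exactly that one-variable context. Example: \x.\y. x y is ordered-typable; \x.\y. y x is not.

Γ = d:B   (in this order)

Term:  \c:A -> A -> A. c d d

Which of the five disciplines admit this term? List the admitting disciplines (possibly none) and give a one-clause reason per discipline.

admitted in: none
variable uses: d: 2, c [bound]: 1
order of uses: c, d, d
typing: ill-typed: argument of type B where A is required
ordered ✗ (fails simple typing)
linear ✗ (a type mismatch blocks all five)
affine ✗ (the type mismatch rejects it)
relevant ✗ (not simply typable)
unrestricted ✗ (fails simple typing)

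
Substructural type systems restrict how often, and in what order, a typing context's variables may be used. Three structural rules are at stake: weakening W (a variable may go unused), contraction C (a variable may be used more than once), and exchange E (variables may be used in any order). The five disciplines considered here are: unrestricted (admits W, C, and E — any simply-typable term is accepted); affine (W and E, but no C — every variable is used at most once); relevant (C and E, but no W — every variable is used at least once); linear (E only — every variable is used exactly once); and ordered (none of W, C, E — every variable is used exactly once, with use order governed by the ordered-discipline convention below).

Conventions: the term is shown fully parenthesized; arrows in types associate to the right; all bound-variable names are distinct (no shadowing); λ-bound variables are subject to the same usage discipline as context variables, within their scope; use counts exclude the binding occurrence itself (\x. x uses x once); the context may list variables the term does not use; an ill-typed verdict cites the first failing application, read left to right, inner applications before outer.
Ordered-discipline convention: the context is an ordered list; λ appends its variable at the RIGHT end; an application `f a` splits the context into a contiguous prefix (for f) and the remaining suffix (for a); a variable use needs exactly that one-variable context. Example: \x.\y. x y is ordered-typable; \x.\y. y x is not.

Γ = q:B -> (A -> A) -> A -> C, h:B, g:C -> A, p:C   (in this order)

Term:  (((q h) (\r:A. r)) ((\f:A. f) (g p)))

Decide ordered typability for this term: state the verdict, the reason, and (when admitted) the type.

yes — q, h, g, p, r, f: once each, no exchange needed; term : C
variable uses: q=1; h=1; g=1; p=1; r [bound]=1; f [bound]=1
left-to-right use order: q, h, r, f, g, p
typing: the term checks, with type C
per-discipline verdicts: ordered ✓; linear ✓; affine ✓; relevant ✓; unrestricted ✓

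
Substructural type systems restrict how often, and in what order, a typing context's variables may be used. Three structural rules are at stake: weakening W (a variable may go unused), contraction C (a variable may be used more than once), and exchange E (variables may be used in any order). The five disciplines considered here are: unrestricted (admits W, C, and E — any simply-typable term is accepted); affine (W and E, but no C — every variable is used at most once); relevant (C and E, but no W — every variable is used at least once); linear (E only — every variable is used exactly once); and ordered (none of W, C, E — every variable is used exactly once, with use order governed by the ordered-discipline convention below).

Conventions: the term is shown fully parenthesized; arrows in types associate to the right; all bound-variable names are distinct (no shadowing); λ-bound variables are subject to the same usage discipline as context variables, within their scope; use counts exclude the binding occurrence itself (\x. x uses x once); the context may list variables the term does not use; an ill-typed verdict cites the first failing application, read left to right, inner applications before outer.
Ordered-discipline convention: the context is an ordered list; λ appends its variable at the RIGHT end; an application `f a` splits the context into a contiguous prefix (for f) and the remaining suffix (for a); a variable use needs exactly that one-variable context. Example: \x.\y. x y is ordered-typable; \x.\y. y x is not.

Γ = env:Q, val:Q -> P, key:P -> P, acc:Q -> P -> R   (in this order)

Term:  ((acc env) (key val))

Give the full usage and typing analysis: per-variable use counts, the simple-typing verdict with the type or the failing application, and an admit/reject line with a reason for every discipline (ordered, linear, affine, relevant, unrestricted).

usage: env: 1, val: 1, key: 1, acc: 1
use order (left to right): acc, env, key, val
typing: ill-typed: an application expects P but receives Q -> P
ordered: ✗ — a type mismatch blocks all five
linear: ✗ — the type mismatch rejects it
affine: ✗ — not simply typable
relevant: ✗ — fails simple typing
unrestricted: ✗ — a type mismatch blocks all five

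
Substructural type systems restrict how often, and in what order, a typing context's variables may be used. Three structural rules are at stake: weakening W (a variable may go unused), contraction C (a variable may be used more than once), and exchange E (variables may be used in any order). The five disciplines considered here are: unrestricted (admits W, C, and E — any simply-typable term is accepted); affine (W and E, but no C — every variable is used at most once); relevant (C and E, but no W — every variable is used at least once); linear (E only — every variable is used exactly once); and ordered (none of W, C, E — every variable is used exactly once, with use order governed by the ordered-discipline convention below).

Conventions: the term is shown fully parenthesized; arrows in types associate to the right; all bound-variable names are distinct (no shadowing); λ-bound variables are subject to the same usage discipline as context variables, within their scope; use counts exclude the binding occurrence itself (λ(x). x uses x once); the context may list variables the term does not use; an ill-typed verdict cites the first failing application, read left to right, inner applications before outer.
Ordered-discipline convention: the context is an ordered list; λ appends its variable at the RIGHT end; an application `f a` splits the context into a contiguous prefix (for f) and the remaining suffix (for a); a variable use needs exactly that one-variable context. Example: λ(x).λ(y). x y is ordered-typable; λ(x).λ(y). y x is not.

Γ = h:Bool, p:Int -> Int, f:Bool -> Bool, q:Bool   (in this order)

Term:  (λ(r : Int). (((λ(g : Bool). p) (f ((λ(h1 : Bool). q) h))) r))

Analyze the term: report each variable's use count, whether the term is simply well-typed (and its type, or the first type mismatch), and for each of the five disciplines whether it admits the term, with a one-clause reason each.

variable uses: h: 1×, p: 1×, f: 1×, q: 1×, r (bound): 1×, g (bound): 0×, h1 (bound): 0×
uses in reading order: p, f, q, h, r
typing: the term checks, with type Int -> Int
ordered: ✗ — unused: g, h1 — weakening required
linear: ✗ — unused: g, h1 — weakening required
affine: ✓ — none of h, p, f, q, r, g, h1 used more than once
relevant: ✗ — unused: g, h1 — weakening required
unrestricted: ✓ — typability at Int -> Int is all that's needed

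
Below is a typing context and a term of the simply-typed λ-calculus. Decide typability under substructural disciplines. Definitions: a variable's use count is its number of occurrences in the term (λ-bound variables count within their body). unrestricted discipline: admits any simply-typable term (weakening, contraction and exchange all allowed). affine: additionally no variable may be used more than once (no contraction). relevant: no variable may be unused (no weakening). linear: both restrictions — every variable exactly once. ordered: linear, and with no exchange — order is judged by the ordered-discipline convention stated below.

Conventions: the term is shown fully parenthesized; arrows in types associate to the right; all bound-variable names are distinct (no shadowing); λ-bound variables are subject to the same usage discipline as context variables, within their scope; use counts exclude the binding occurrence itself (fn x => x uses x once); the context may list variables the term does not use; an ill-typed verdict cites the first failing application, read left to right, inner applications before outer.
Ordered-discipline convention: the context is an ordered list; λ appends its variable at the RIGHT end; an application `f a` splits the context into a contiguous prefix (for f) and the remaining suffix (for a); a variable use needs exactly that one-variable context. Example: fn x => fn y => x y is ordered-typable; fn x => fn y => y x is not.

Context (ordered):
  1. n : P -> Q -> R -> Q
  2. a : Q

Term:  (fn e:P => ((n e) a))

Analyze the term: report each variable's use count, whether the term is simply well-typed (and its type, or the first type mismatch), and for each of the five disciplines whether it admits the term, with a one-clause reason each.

counts: n: 1, a: 1, e (bound): 1
left-to-right use order: n, e, a
typing: the term checks, with type P -> R -> Q
ordered: ✗, no contiguous prefix/suffix split fits n, e, a
linear: ✓, exactly-once usage across n, a, e
affine: ✓, n, a, e: no repeats, contraction unneeded
relevant: ✓, none of n, a, e goes unused
unrestricted: ✓, simply typable at P -> R -> Q; W, C, E all held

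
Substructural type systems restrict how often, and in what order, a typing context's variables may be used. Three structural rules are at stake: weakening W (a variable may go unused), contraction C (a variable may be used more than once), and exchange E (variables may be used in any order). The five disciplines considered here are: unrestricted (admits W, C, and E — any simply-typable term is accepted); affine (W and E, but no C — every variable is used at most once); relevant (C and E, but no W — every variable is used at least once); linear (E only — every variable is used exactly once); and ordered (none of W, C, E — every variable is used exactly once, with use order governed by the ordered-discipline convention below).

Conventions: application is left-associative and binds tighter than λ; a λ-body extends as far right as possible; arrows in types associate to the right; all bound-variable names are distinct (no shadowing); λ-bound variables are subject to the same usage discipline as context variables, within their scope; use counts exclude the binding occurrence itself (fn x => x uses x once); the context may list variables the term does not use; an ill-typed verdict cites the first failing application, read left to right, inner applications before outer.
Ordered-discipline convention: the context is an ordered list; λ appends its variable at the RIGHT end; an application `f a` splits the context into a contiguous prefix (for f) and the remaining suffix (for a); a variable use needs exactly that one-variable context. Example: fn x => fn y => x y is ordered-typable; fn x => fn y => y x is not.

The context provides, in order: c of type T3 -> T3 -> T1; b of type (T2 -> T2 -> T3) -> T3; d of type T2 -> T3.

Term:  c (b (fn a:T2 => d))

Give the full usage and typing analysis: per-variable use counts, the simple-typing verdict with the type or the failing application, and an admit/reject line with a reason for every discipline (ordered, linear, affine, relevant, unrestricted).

use counts: c: 1, b: 1, d: 1, a [bound]: 0
use order (left to right): c, b, d
typing: the term checks, with type T3 -> T1
ordered ✗ (a left unused)
linear ✗ (a left unused)
affine ✓ (no duplicate uses among c, b, d, a)
relevant ✗ (a left unused)
unrestricted ✓ (well-typed at T3 -> T1; no restrictions here)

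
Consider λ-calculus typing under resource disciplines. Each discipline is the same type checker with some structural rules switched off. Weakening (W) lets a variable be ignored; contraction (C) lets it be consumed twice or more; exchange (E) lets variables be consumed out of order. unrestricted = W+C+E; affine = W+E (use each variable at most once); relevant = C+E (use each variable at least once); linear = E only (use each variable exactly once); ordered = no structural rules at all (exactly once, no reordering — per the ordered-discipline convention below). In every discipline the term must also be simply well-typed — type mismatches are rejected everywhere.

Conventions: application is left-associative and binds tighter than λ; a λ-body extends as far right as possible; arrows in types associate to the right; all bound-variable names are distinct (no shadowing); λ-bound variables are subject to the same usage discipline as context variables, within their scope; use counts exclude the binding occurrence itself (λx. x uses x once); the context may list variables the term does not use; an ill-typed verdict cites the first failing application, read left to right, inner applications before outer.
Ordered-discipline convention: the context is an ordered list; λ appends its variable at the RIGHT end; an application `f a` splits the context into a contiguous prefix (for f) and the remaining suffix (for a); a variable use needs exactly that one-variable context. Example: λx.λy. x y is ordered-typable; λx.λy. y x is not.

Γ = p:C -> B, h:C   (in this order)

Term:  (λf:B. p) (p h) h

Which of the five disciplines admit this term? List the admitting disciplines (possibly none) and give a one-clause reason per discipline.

accepted by: unrestricted
variable uses: p=2; h=2; f (bound)=0
left-to-right use order: p, p, h, h
typing: well-typed at B
ordered ✗ (uses contraction: p ×2, h ×2; f left unused)
linear ✗ (uses contraction: p ×2, h ×2; f left unused)
affine ✗ (uses contraction: p ×2, h ×2)
relevant ✗ (f left unused)
unrestricted ✓ (well-typed at B; no restrictions here)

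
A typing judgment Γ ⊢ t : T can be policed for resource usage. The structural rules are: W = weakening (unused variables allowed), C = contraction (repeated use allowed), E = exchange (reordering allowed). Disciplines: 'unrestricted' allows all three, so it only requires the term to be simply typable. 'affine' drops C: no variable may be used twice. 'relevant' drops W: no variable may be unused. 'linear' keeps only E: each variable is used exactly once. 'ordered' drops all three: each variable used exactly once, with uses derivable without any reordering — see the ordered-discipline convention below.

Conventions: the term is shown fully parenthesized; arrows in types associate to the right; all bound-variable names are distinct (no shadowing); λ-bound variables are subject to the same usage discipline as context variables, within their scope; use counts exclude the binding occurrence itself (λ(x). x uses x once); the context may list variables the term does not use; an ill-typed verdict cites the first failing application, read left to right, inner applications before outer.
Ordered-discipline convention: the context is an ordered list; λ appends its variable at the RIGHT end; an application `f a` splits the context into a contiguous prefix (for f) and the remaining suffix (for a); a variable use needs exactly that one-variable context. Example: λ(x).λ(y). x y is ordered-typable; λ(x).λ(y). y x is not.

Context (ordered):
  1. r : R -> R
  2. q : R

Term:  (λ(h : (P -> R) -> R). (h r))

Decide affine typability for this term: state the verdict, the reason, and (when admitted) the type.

no — a type mismatch blocks all five
variable uses: r: 1; q: 0; h (bound): 1
left-to-right use order: h, r
typing: ill-typed: an application expects P -> R but receives R -> R
across the five disciplines: ordered ✗ | linear ✗ | affine ✗ | relevant ✗ | unrestricted ✗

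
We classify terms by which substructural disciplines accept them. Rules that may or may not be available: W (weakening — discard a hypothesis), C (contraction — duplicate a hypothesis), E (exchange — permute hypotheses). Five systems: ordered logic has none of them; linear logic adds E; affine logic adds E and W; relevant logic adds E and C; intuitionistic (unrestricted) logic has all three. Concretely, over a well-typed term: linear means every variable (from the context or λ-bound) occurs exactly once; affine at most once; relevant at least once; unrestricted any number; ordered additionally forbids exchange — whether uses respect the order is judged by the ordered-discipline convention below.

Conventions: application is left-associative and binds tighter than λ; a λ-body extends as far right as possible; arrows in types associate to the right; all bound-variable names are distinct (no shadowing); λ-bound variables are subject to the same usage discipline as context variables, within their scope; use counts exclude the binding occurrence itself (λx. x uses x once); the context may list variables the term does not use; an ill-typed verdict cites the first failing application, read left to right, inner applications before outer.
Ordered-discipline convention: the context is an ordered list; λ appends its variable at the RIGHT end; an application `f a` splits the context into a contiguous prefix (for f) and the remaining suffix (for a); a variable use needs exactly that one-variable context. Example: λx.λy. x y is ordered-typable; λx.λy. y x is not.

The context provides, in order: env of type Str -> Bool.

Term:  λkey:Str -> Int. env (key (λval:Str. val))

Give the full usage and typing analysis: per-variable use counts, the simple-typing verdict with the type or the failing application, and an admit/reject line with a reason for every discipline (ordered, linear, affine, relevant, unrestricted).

counts: env: 1; key (bound): 1; val (bound): 1
use order (left to right): env, key, val
typing: ill-typed: an application expects Str but receives Str -> Str
ordered ✗ (fails simple typing)
linear ✗ (a type mismatch blocks all five)
affine ✗ (the type mismatch rejects it)
relevant ✗ (not simply typable)
unrestricted ✗ (fails simple typing)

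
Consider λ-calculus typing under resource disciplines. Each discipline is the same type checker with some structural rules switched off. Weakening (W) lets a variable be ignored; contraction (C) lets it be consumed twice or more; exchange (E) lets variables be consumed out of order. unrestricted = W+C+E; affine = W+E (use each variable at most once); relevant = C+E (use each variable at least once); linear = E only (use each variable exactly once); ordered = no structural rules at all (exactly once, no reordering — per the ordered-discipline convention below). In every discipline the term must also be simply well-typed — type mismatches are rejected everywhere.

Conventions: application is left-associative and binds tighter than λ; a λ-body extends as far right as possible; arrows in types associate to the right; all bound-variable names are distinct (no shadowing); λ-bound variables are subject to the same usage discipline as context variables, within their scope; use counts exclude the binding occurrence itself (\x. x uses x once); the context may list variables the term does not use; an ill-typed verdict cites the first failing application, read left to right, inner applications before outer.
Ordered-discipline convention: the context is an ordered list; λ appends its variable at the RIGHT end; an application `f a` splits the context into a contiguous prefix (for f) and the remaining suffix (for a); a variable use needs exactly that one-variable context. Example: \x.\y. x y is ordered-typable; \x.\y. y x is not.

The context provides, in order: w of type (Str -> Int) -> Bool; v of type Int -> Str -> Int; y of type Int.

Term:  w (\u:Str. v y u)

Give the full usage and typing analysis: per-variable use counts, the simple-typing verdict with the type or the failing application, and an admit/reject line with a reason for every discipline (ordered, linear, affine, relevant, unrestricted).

usage: w: 1; v: 1; y: 1; u (bound): 1
order of uses: w, v, y, u
typing: the term checks, with type Bool
ordered ✓ (w, v, y, u: once each, no exchange needed)
linear ✓ (single use per variable (w, v, y, u))
affine ✓ (no duplicate uses among w, v, y, u)
relevant ✓ (w, v, y, u: all used, weakening unneeded)
unrestricted ✓ (simply typable at Bool; W, C, E all held)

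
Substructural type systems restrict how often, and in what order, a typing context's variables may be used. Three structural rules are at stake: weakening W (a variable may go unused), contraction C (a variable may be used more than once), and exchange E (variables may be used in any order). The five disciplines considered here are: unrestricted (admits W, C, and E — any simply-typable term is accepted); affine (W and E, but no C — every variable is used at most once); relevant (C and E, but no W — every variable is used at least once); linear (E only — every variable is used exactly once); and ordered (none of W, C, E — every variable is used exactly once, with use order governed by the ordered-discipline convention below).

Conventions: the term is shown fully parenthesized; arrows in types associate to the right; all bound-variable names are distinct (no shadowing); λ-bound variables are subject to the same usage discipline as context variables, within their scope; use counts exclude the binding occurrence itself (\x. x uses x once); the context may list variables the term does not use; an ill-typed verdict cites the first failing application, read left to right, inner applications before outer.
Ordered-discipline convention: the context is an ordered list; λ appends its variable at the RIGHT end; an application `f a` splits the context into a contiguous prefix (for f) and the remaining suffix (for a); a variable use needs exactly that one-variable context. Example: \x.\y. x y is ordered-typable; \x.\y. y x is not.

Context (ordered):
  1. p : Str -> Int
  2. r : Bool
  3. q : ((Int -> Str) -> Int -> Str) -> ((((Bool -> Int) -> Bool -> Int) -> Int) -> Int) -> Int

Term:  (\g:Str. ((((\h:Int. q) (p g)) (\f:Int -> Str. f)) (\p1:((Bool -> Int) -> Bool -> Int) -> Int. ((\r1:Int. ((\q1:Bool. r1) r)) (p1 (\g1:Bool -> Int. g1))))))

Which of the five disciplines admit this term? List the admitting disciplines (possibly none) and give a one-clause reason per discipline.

accepted by: affine, unrestricted
counts: p ×1; r ×1; q ×1; g (bound) ×1; h (bound) ×0; f (bound) ×1; p1 (bound) ×1; r1 (bound) ×1; q1 (bound) ×0; g1 (bound) ×1
order of uses: q, p, g, f, r1, r, p1, g1
typing: well-typed — term : Str -> Int
ordered: ✗ — h, q1 left unused
linear: ✗ — h, q1 left unused
affine: ✓ — none of p, r, q, g, h, f, p1, r1, q1, g1 used more than once
relevant: ✗ — h, q1 left unused
unrestricted: ✓ — simply typable at Str -> Int; W, C, E all held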